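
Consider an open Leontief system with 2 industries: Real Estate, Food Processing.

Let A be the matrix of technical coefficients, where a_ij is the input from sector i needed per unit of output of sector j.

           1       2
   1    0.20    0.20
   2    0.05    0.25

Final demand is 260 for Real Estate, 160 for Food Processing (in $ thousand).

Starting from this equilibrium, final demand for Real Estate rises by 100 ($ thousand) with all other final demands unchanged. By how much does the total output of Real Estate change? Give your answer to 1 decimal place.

I − A =
  [   0.80    -0.20]
  [  -0.05     0.75]
det(I−A) = (0.80)(0.75) − (-0.20)(-0.05) = 0.5900
adj(I−A) = [[0.75, 0.20], [0.05, 0.80]]
(I − A)⁻¹ = adj(I−A) / det(I−A) ≈
  [   1.2712     0.3390]
  [   0.0847     1.3559]
Δx = (I − A)⁻¹ Δd with Δd having +100 in the Real Estate component and 0 elsewhere.
So Δx_1 = L_11 · (+100), where L_11 = adj(I−A)_11 / det(I−A) = 0.75 / 0.5900.
Δx_1 = 0.75 × (+100) / 0.5900 = 75.00 / 0.5900 ≈ 127.1.

Δx_1 = 127.1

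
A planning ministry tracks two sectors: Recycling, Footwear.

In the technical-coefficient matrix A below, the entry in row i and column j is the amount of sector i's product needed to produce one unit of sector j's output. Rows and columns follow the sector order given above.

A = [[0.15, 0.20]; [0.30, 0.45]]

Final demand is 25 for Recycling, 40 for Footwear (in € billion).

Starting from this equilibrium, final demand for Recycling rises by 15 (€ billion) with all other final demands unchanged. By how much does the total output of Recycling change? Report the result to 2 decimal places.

Δx_1 = 20.25

I − A =
  [   0.85    -0.20]
  [  -0.30     0.55]
det(I−A) = (0.85)(0.55) − (-0.20)(-0.30) = 0.4075
adj(I−A) = [[0.55, 0.20], [0.30, 0.85]]
(I − A)⁻¹ = adj(I−A) / det(I−A) ≈
  [   1.3497     0.4908]
  [   0.7362     2.0859]
Δx = (I − A)⁻¹ Δd with Δd having +15 in the Recycling component and 0 elsewhere.
So Δx_1 = L_11 · (+15), where L_11 = adj(I−A)_11 / det(I−A) = 0.55 / 0.4075.
Δx_1 = 0.55 × (+15) / 0.4075 = 8.25 / 0.4075 ≈ 20.25.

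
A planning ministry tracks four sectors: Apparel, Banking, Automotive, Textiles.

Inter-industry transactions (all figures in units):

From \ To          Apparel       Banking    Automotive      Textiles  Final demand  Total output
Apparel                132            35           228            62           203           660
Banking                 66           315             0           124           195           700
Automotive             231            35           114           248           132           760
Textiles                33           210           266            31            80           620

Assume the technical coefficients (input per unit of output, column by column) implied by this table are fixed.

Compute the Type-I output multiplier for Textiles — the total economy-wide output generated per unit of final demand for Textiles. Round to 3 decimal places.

m_4 = 4.399

Technical coefficients a_ij = z_ij / X_j:
  a_11 = 132/660 = 0.20, a_21 = 66/660 = 0.10, a_31 = 231/660 = 0.35, a_41 = 33/660 = 0.05
  a_12 = 35/700 = 0.05, a_22 = 315/700 = 0.45, a_32 = 35/700 = 0.05, a_42 = 210/700 = 0.30
  a_13 = 228/760 = 0.30, a_23 = 0/760 = 0.00, a_33 = 114/760 = 0.15, a_43 = 266/760 = 0.35
  a_14 = 62/620 = 0.10, a_24 = 124/620 = 0.20, a_34 = 248/620 = 0.40, a_44 = 31/620 = 0.05
I − A =
  [   0.80    -0.05    -0.30    -0.10]
  [  -0.10     0.55     0.00    -0.20]
  [  -0.35    -0.05     0.85    -0.40]
  [  -0.05    -0.30    -0.35     0.95]
Compute the cofactors C_ij = (−1)^(i+j)·(3×3 minor ij) of I−A; the adjugate is their transpose:
adj(I−A) = Cᵀ =
  [ 0.312625   0.110875   0.161500   0.124250]
  [ 0.099750   0.411750   0.091000   0.135500]
  [ 0.190125   0.161875   0.359000   0.205250]
  [ 0.118000   0.195500   0.169500   0.310500]
det(I−A) = Σ_j (I−A)_1j·C_1j = (0.80)(0.312625) + (-0.05)(0.099750) + (-0.30)(0.190125) + (-0.10)(0.118000) = 0.176275
(I − A)⁻¹ = adj(I−A) / det(I−A) ≈
  [   1.7735     0.6290     0.9162     0.7049]
  [   0.5659     2.3358     0.5162     0.7687]
  [   1.0786     0.9183     2.0366     1.1644]
  [   0.6694     1.1091     0.9616     1.7615]
The output multiplier for sector j is the column-j sum of the Leontief inverse (I − A)⁻¹ = adj(I−A) / det(I−A).
Column 4 of adj(I−A): (0.124250, 0.135500, 0.205250, 0.310500); det(I−A) = 0.176275.
m_4 = (0.124250 + 0.135500 + 0.205250 + 0.310500) / 0.176275 = 0.7755 / 0.176275 ≈ 4.399.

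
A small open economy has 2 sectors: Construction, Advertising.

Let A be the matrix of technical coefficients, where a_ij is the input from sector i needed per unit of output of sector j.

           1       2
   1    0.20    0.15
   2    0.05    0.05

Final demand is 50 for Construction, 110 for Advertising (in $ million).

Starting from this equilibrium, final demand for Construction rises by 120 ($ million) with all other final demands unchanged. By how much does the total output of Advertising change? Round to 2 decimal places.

I − A =
  [   0.80    -0.15]
  [  -0.05     0.95]
det(I−A) = (0.80)(0.95) − (-0.15)(-0.05) = 0.7525
adj(I−A) = [[0.95, 0.15], [0.05, 0.80]]
(I − A)⁻¹ = adj(I−A) / det(I−A) ≈
  [   1.2625     0.1993]
  [   0.0664     1.0631]
Δx = (I − A)⁻¹ Δd with Δd having +120 in the Construction component and 0 elsewhere.
So Δx_2 = L_21 · (+120), where L_21 = adj(I−A)_21 / det(I−A) = 0.05 / 0.7525.
Δx_2 = 0.05 × (+120) / 0.7525 = 6.00 / 0.7525 ≈ 7.97.

Δx_2 = 7.97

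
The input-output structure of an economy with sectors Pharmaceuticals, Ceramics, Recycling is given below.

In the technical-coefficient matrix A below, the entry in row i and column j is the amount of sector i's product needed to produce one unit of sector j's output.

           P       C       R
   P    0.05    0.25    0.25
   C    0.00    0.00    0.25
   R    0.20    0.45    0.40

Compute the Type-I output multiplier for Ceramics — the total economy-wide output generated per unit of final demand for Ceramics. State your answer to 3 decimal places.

I − A =
  [   0.95    -0.25    -0.25]
  [   0.00     1.00    -0.25]
  [  -0.20    -0.45     0.60]
Cofactors of I−A, C_ij = (−1)^(i+j)·(minor ij) (rows/columns in the sector order above):
  C_11 = (1.00)(0.60) − (-0.25)(-0.45) = 0.4875
  C_12 = −[(0.00)(0.60) − (-0.25)(-0.20)] = 0.0500
  C_13 = (0.00)(-0.45) − (1.00)(-0.20) = 0.2000
  C_21 = −[(-0.25)(0.60) − (-0.25)(-0.45)] = 0.2625
  C_22 = (0.95)(0.60) − (-0.25)(-0.20) = 0.5200
  C_23 = −[(0.95)(-0.45) − (-0.25)(-0.20)] = 0.4775
  C_31 = (-0.25)(-0.25) − (-0.25)(1.00) = 0.3125
  C_32 = −[(0.95)(-0.25) − (-0.25)(0.00)] = 0.2375
  C_33 = (0.95)(1.00) − (-0.25)(0.00) = 0.9500
det(I−A) = Σ_j (I−A)_1j·C_1j = (0.95)(0.4875) + (-0.25)(0.0500) + (-0.25)(0.2000) = 0.400625
adj(I−A) = Cᵀ =
  [ 0.4875   0.2625   0.3125]
  [ 0.0500   0.5200   0.2375]
  [ 0.2000   0.4775   0.9500]
(I − A)⁻¹ = adj(I−A) / det(I−A) ≈
  [   1.2168     0.6552     0.7800]
  [   0.1248     1.2980     0.5928]
  [   0.4992     1.1919     2.3713]
The output multiplier for sector j is the column-j sum of the Leontief inverse (I − A)⁻¹ = adj(I−A) / det(I−A).
Column C of adj(I−A): (0.2625, 0.5200, 0.4775); det(I−A) = 0.400625.
m_C = (0.2625 + 0.5200 + 0.4775) / 0.400625 = 1.26 / 0.400625 ≈ 3.145.

m_C = 3.145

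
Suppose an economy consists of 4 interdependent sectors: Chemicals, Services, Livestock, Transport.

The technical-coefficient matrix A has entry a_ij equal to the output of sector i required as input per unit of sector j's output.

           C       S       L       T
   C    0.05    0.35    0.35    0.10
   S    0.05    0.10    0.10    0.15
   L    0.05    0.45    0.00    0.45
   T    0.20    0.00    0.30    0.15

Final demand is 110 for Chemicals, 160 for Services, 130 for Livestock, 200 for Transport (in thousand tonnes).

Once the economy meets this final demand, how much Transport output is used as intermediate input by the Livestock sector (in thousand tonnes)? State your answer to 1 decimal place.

z_TL = 171.2

I − A =
  [   0.95    -0.35    -0.35    -0.10]
  [  -0.05     0.90    -0.10    -0.15]
  [  -0.05    -0.45     1.00    -0.45]
  [  -0.20     0.00    -0.30     0.85]
Compute the cofactors C_ij = (−1)^(i+j)·(3×3 minor ij) of I−A; the adjugate is their transpose:
adj(I−A) = Cᵀ =
  [ 0.585000   0.397625   0.340250   0.319125]
  [ 0.081250   0.611375   0.148375   0.196000]
  [ 0.151875   0.400750   0.683375   0.450375]
  [ 0.191250   0.235000   0.321250   0.769375]
det(I−A) = Σ_j (I−A)_1j·C_1j = (0.95)(0.585000) + (-0.35)(0.081250) + (-0.35)(0.151875) + (-0.10)(0.191250) = 0.45503125
(I − A)⁻¹ = adj(I−A) / det(I−A) ≈
  [   1.2856     0.8738     0.7478     0.7013]
  [   0.1786     1.3436     0.3261     0.4307]
  [   0.3338     0.8807     1.5018     0.9898]
  [   0.4203     0.5164     0.7060     1.6908]
First solve x = (I − A)⁻¹ d = adj(I−A)·d / det(I−A); in particular x_L = (0.151875·110 + 0.400750·160 + 0.683375·130 + 0.450375·200) / 0.45503125 = 259.74 / 0.45503125 ≈ 570.818.
Intermediate flow from T to L: z_TL = a_TL · x_L = 0.30 × 259.74 / 0.45503125 = 77.922 / 0.45503125 ≈ 171.2.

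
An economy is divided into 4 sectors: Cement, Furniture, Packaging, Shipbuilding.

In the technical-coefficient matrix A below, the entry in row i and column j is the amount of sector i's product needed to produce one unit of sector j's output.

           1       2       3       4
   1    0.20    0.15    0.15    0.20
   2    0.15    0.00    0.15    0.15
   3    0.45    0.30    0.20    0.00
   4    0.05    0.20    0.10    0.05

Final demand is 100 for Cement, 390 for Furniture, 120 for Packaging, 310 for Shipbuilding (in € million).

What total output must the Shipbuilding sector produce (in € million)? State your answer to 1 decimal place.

x_4 = 563.8

I − A =
  [   0.80    -0.15    -0.15    -0.20]
  [  -0.15     1.00    -0.15    -0.15]
  [  -0.45    -0.30     0.80     0.00]
  [  -0.05    -0.20    -0.10     0.95]
Compute the cofactors C_ij = (−1)^(i+j)·(3×3 minor ij) of I−A; the adjugate is their transpose:
adj(I−A) = Cᵀ =
  [ 0.688750   0.194750   0.187625   0.175750]
  [ 0.190875   0.526875   0.150000   0.123375]
  [ 0.459000   0.307125   0.697500   0.145125]
  [ 0.124750   0.153500   0.114875   0.501625]
det(I−A) = Σ_j (I−A)_1j·C_1j = (0.80)(0.688750) + (-0.15)(0.190875) + (-0.15)(0.459000) + (-0.20)(0.124750) = 0.42856875
(I − A)⁻¹ = adj(I−A) / det(I−A) ≈
  [   1.6071     0.4544     0.4378     0.4101]
  [   0.4454     1.2294     0.3500     0.2879]
  [   1.0710     0.7166     1.6275     0.3386]
  [   0.2911     0.3582     0.2680     1.1705]
x = (I − A)⁻¹ d = adj(I−A)·d / det(I−A), with det(I−A) = 0.42856875:
  x_1 = (0.688750·100 + 0.194750·390 + 0.187625·120 + 0.175750·310) / 0.42856875 = 221.825 / 0.42856875 ≈ 517.6
  x_2 = (0.190875·100 + 0.526875·390 + 0.150000·120 + 0.123375·310) / 0.42856875 = 280.815 / 0.42856875 ≈ 655.2
  x_3 = (0.459000·100 + 0.307125·390 + 0.697500·120 + 0.145125·310) / 0.42856875 = 294.3675 / 0.42856875 ≈ 686.9
  x_4 = (0.124750·100 + 0.153500·390 + 0.114875·120 + 0.501625·310) / 0.42856875 = 241.62875 / 0.42856875 ≈ 563.8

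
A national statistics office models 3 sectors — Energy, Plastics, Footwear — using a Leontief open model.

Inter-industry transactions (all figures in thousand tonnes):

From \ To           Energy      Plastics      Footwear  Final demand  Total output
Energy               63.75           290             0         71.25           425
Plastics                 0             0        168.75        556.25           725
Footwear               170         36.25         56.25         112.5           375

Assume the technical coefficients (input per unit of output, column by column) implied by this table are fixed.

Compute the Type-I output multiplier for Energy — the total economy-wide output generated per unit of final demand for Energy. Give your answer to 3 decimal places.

m_1 = 2.229

Technical coefficients a_ij = z_ij / X_j:
  a_11 = 63.75/425 = 0.15, a_21 = 0/425 = 0.00, a_31 = 170/425 = 0.40
  a_12 = 290/725 = 0.40, a_22 = 0/725 = 0.00, a_32 = 36.25/725 = 0.05
  a_13 = 0/375 = 0.00, a_23 = 168.75/375 = 0.45, a_33 = 56.25/375 = 0.15
I − A =
  [   0.85    -0.40     0.00]
  [   0.00     1.00    -0.45]
  [  -0.40    -0.05     0.85]
Cofactors of I−A, C_ij = (−1)^(i+j)·(minor ij) (rows/columns in the sector order above):
  C_11 = (1.00)(0.85) − (-0.45)(-0.05) = 0.8275
  C_12 = −[(0.00)(0.85) − (-0.45)(-0.40)] = 0.1800
  C_13 = (0.00)(-0.05) − (1.00)(-0.40) = 0.4000
  C_21 = −[(-0.40)(0.85) − (0.00)(-0.05)] = 0.3400
  C_22 = (0.85)(0.85) − (0.00)(-0.40) = 0.7225
  C_23 = −[(0.85)(-0.05) − (-0.40)(-0.40)] = 0.2025
  C_31 = (-0.40)(-0.45) − (0.00)(1.00) = 0.1800
  C_32 = −[(0.85)(-0.45) − (0.00)(0.00)] = 0.3825
  C_33 = (0.85)(1.00) − (-0.40)(0.00) = 0.8500
det(I−A) = Σ_j (I−A)_1j·C_1j = (0.85)(0.8275) + (-0.40)(0.1800) + (0.00)(0.4000) = 0.631375
adj(I−A) = Cᵀ =
  [ 0.8275   0.3400   0.1800]
  [ 0.1800   0.7225   0.3825]
  [ 0.4000   0.2025   0.8500]
(I − A)⁻¹ = adj(I−A) / det(I−A) ≈
  [   1.3106     0.5385     0.2851]
  [   0.2851     1.1443     0.6058]
  [   0.6335     0.3207     1.3463]
The output multiplier for sector j is the column-j sum of the Leontief inverse (I − A)⁻¹ = adj(I−A) / det(I−A).
Column 1 of adj(I−A): (0.8275, 0.1800, 0.4000); det(I−A) = 0.631375.
m_1 = (0.8275 + 0.1800 + 0.4000) / 0.631375 = 1.4075 / 0.631375 ≈ 2.229.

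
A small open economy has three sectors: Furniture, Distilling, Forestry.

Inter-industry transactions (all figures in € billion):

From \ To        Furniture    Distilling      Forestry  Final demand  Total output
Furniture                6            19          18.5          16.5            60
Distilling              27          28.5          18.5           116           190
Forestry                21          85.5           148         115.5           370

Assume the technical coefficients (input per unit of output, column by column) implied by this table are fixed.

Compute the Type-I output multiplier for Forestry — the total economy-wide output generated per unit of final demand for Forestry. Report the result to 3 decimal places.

Technical coefficients a_ij = z_ij / X_j:
  a_11 = 6/60 = 0.10, a_21 = 27/60 = 0.45, a_31 = 21/60 = 0.35
  a_12 = 19/190 = 0.10, a_22 = 28.5/190 = 0.15, a_32 = 85.5/190 = 0.45
  a_13 = 18.5/370 = 0.05, a_23 = 18.5/370 = 0.05, a_33 = 148/370 = 0.40
I − A =
  [   0.90    -0.10    -0.05]
  [  -0.45     0.85    -0.05]
  [  -0.35    -0.45     0.60]
Cofactors of I−A, C_ij = (−1)^(i+j)·(minor ij) (rows/columns in the sector order above):
  C_11 = (0.85)(0.60) − (-0.05)(-0.45) = 0.4875
  C_12 = −[(-0.45)(0.60) − (-0.05)(-0.35)] = 0.2875
  C_13 = (-0.45)(-0.45) − (0.85)(-0.35) = 0.5000
  C_21 = −[(-0.10)(0.60) − (-0.05)(-0.45)] = 0.0825
  C_22 = (0.90)(0.60) − (-0.05)(-0.35) = 0.5225
  C_23 = −[(0.90)(-0.45) − (-0.10)(-0.35)] = 0.4400
  C_31 = (-0.10)(-0.05) − (-0.05)(0.85) = 0.0475
  C_32 = −[(0.90)(-0.05) − (-0.05)(-0.45)] = 0.0675
  C_33 = (0.90)(0.85) − (-0.10)(-0.45) = 0.7200
det(I−A) = Σ_j (I−A)_1j·C_1j = (0.90)(0.4875) + (-0.10)(0.2875) + (-0.05)(0.5000) = 0.3850
adj(I−A) = Cᵀ =
  [ 0.4875   0.0825   0.0475]
  [ 0.2875   0.5225   0.0675]
  [ 0.5000   0.4400   0.7200]
(I − A)⁻¹ = adj(I−A) / det(I−A) ≈
  [   1.2662     0.2143     0.1234]
  [   0.7468     1.3571     0.1753]
  [   1.2987     1.1429     1.8701]
The output multiplier for sector j is the column-j sum of the Leontief inverse (I − A)⁻¹ = adj(I−A) / det(I−A).
Column 3 of adj(I−A): (0.0475, 0.0675, 0.7200); det(I−A) = 0.3850.
m_3 = (0.0475 + 0.0675 + 0.7200) / 0.3850 = 0.835 / 0.3850 ≈ 2.169.

m_3 = 2.169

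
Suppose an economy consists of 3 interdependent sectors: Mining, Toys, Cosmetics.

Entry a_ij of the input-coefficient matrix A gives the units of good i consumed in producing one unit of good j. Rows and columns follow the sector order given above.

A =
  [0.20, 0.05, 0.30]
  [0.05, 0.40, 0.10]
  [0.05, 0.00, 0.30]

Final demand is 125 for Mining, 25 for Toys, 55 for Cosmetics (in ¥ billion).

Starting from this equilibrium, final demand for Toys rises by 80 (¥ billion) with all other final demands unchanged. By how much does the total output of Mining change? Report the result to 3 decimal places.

I − A =
  [   0.80    -0.05    -0.30]
  [  -0.05     0.60    -0.10]
  [  -0.05     0.00     0.70]
Cofactors of I−A, C_ij = (−1)^(i+j)·(minor ij) (rows/columns in the sector order above):
  C_11 = (0.60)(0.70) − (-0.10)(0.00) = 0.4200
  C_12 = −[(-0.05)(0.70) − (-0.10)(-0.05)] = 0.0400
  C_13 = (-0.05)(0.00) − (0.60)(-0.05) = 0.0300
  C_21 = −[(-0.05)(0.70) − (-0.30)(0.00)] = 0.0350
  C_22 = (0.80)(0.70) − (-0.30)(-0.05) = 0.5450
  C_23 = −[(0.80)(0.00) − (-0.05)(-0.05)] = 0.0025
  C_31 = (-0.05)(-0.10) − (-0.30)(0.60) = 0.1850
  C_32 = −[(0.80)(-0.10) − (-0.30)(-0.05)] = 0.0950
  C_33 = (0.80)(0.60) − (-0.05)(-0.05) = 0.4775
det(I−A) = Σ_j (I−A)_1j·C_1j = (0.80)(0.4200) + (-0.05)(0.0400) + (-0.30)(0.0300) = 0.3250
adj(I−A) = Cᵀ =
  [ 0.4200   0.0350   0.1850]
  [ 0.0400   0.5450   0.0950]
  [ 0.0300   0.0025   0.4775]
(I − A)⁻¹ = adj(I−A) / det(I−A) ≈
  [   1.2923     0.1077     0.5692]
  [   0.1231     1.6769     0.2923]
  [   0.0923     0.0077     1.4692]
Δx = (I − A)⁻¹ Δd with Δd having +80 in the Toys component and 0 elsewhere.
So Δx_M = L_MT · (+80), where L_MT = adj(I−A)_MT / det(I−A) = 0.0350 / 0.3250.
Δx_M = 0.0350 × (+80) / 0.3250 = 2.80 / 0.3250 ≈ 8.615.

Δx_M = 8.615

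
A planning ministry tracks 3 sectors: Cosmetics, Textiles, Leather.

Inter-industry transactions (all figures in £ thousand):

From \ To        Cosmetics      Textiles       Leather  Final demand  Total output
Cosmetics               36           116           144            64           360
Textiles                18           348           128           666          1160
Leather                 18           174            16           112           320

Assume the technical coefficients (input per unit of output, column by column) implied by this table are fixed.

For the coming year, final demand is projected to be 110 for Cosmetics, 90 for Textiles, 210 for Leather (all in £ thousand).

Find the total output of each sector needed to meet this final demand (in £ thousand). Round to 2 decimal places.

x_1 = 300.27, x_2 = 313.67, x_3 = 286.38

Technical coefficients a_ij = z_ij / X_j:
  a_11 = 36/360 = 0.10, a_21 = 18/360 = 0.05, a_31 = 18/360 = 0.05
  a_12 = 116/1160 = 0.10, a_22 = 348/1160 = 0.30, a_32 = 174/1160 = 0.15
  a_13 = 144/320 = 0.45, a_23 = 128/320 = 0.40, a_33 = 16/320 = 0.05
I − A =
  [   0.90    -0.10    -0.45]
  [  -0.05     0.70    -0.40]
  [  -0.05    -0.15     0.95]
Cofactors of I−A, C_ij = (−1)^(i+j)·(minor ij) (rows/columns in the sector order above):
  C_11 = (0.70)(0.95) − (-0.40)(-0.15) = 0.6050
  C_12 = −[(-0.05)(0.95) − (-0.40)(-0.05)] = 0.0675
  C_13 = (-0.05)(-0.15) − (0.70)(-0.05) = 0.0425
  C_21 = −[(-0.10)(0.95) − (-0.45)(-0.15)] = 0.1625
  C_22 = (0.90)(0.95) − (-0.45)(-0.05) = 0.8325
  C_23 = −[(0.90)(-0.15) − (-0.10)(-0.05)] = 0.1400
  C_31 = (-0.10)(-0.40) − (-0.45)(0.70) = 0.3550
  C_32 = −[(0.90)(-0.40) − (-0.45)(-0.05)] = 0.3825
  C_33 = (0.90)(0.70) − (-0.10)(-0.05) = 0.6250
det(I−A) = Σ_j (I−A)_1j·C_1j = (0.90)(0.6050) + (-0.10)(0.0675) + (-0.45)(0.0425) = 0.518625
adj(I−A) = Cᵀ =
  [ 0.6050   0.1625   0.3550]
  [ 0.0675   0.8325   0.3825]
  [ 0.0425   0.1400   0.6250]
(I − A)⁻¹ = adj(I−A) / det(I−A) ≈
  [   1.1665     0.3133     0.6845]
  [   0.1302     1.6052     0.7375]
  [   0.0819     0.2699     1.2051]
x = (I − A)⁻¹ d = adj(I−A)·d / det(I−A), with det(I−A) = 0.518625:
  x_1 = (0.6050·110 + 0.1625·90 + 0.3550·210) / 0.518625 = 155.725 / 0.518625 ≈ 300.27
  x_2 = (0.0675·110 + 0.8325·90 + 0.3825·210) / 0.518625 = 162.675 / 0.518625 ≈ 313.67
  x_3 = (0.0425·110 + 0.1400·90 + 0.6250·210) / 0.518625 = 148.525 / 0.518625 ≈ 286.38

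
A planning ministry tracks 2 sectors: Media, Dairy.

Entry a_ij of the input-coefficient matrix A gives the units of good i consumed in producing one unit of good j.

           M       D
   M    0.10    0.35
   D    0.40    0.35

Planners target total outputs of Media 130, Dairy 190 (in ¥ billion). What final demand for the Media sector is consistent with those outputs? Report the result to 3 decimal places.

I − A =
  [   0.90    -0.35]
  [  -0.40     0.65]
d = (I − A) x:
  d_M = (+0.90)·130 + (-0.35)·190 = 50.500
  d_D = (-0.40)·130 + (+0.65)·190 = 71.500

d_M = 50.500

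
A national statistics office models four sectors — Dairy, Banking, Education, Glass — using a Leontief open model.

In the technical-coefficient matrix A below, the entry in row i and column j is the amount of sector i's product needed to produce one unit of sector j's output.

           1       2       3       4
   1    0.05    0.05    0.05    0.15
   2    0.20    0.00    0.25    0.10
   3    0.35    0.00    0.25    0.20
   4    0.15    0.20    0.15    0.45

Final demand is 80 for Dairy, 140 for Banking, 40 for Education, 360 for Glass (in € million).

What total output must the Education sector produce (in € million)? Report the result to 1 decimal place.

I − A =
  [   0.95    -0.05    -0.05    -0.15]
  [  -0.20     1.00    -0.25    -0.10]
  [  -0.35     0.00     0.75    -0.20]
  [  -0.15    -0.20    -0.15     0.55]
Compute the cofactors C_ij = (−1)^(i+j)·(3×3 minor ij) of I−A; the adjugate is their transpose:
adj(I−A) = Cᵀ =
  [ 0.357500   0.043625   0.064125   0.128750]
  [ 0.148625   0.327500   0.150000   0.154625]
  [ 0.223500   0.059625   0.468750   0.242250]
  [ 0.212500   0.147250   0.199875   0.683125]
det(I−A) = Σ_j (I−A)_1j·C_1j = (0.95)(0.357500) + (-0.05)(0.148625) + (-0.05)(0.223500) + (-0.15)(0.212500) = 0.28914375
(I − A)⁻¹ = adj(I−A) / det(I−A) ≈
  [   1.2364     0.1509     0.2218     0.4453]
  [   0.5140     1.1327     0.5188     0.5348]
  [   0.7730     0.2062     1.6212     0.8378]
  [   0.7349     0.5093     0.6913     2.3626]
x = (I − A)⁻¹ d = adj(I−A)·d / det(I−A), with det(I−A) = 0.28914375:
  x_1 = (0.357500·80 + 0.043625·140 + 0.064125·40 + 0.128750·360) / 0.28914375 = 83.6225 / 0.28914375 ≈ 289.2
  x_2 = (0.148625·80 + 0.327500·140 + 0.150000·40 + 0.154625·360) / 0.28914375 = 119.405 / 0.28914375 ≈ 413.0
  x_3 = (0.223500·80 + 0.059625·140 + 0.468750·40 + 0.242250·360) / 0.28914375 = 132.1875 / 0.28914375 ≈ 457.2
  x_4 = (0.212500·80 + 0.147250·140 + 0.199875·40 + 0.683125·360) / 0.28914375 = 291.535 / 0.28914375 ≈ 1008.3

x_3 = 457.2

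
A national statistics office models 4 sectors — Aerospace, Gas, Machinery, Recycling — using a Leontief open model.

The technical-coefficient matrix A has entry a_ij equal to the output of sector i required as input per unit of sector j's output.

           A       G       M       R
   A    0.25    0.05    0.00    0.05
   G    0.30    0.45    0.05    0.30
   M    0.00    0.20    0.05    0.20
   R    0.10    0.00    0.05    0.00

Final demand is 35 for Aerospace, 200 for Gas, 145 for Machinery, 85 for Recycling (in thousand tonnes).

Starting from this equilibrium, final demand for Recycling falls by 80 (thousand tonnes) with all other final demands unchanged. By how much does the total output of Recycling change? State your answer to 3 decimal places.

I − A =
  [   0.75    -0.05     0.00    -0.05]
  [  -0.30     0.55    -0.05    -0.30]
  [   0.00    -0.20     0.95    -0.20]
  [  -0.10     0.00    -0.05     1.00]
Compute the cofactors C_ij = (−1)^(i+j)·(3×3 minor ij) of I−A; the adjugate is their transpose:
adj(I−A) = Cᵀ =
  [ 0.504000   0.047500   0.004625   0.040375]
  [ 0.311500   0.700250   0.049250   0.235500]
  [ 0.077000   0.150000   0.393250   0.127500]
  [ 0.054250   0.012250   0.020125   0.370125]
det(I−A) = Σ_j (I−A)_1j·C_1j = (0.75)(0.504000) + (-0.05)(0.311500) + (0.00)(0.077000) + (-0.05)(0.054250) = 0.3597125
(I − A)⁻¹ = adj(I−A) / det(I−A) ≈
  [   1.4011     0.1320     0.0129     0.1122]
  [   0.8660     1.9467     0.1369     0.6547]
  [   0.2141     0.4170     1.0932     0.3544]
  [   0.1508     0.0341     0.0559     1.0289]
Δx = (I − A)⁻¹ Δd with Δd having -80 in the Recycling component and 0 elsewhere.
So Δx_R = L_RR · (-80), where L_RR = adj(I−A)_RR / det(I−A) = 0.370125 / 0.3597125.
Δx_R = 0.370125 × (-80) / 0.3597125 = -29.61 / 0.3597125 ≈ -82.316.

Δx_R = -82.316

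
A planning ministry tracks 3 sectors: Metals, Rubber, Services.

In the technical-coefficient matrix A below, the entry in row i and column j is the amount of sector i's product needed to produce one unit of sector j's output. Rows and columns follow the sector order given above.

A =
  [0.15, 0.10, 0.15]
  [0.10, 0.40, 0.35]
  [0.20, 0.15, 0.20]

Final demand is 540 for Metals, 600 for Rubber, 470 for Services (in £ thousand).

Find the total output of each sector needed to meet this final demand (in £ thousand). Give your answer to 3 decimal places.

x_1 = 1070.019, x_2 = 1883.048, x_3 = 1208.076

I − A =
  [   0.85    -0.10    -0.15]
  [  -0.10     0.60    -0.35]
  [  -0.20    -0.15     0.80]
Cofactors of I−A, C_ij = (−1)^(i+j)·(minor ij) (rows/columns in the sector order above):
  C_11 = (0.60)(0.80) − (-0.35)(-0.15) = 0.4275
  C_12 = −[(-0.10)(0.80) − (-0.35)(-0.20)] = 0.1500
  C_13 = (-0.10)(-0.15) − (0.60)(-0.20) = 0.1350
  C_21 = −[(-0.10)(0.80) − (-0.15)(-0.15)] = 0.1025
  C_22 = (0.85)(0.80) − (-0.15)(-0.20) = 0.6500
  C_23 = −[(0.85)(-0.15) − (-0.10)(-0.20)] = 0.1475
  C_31 = (-0.10)(-0.35) − (-0.15)(0.60) = 0.1250
  C_32 = −[(0.85)(-0.35) − (-0.15)(-0.10)] = 0.3125
  C_33 = (0.85)(0.60) − (-0.10)(-0.10) = 0.5000
det(I−A) = Σ_j (I−A)_1j·C_1j = (0.85)(0.4275) + (-0.10)(0.1500) + (-0.15)(0.1350) = 0.328125
adj(I−A) = Cᵀ =
  [ 0.4275   0.1025   0.1250]
  [ 0.1500   0.6500   0.3125]
  [ 0.1350   0.1475   0.5000]
(I − A)⁻¹ = adj(I−A) / det(I−A) ≈
  [   1.3029     0.3124     0.3810]
  [   0.4571     1.9810     0.9524]
  [   0.4114     0.4495     1.5238]
x = (I − A)⁻¹ d = adj(I−A)·d / det(I−A), with det(I−A) = 0.328125:
  x_1 = (0.4275·540 + 0.1025·600 + 0.1250·470) / 0.328125 = 351.10 / 0.328125 ≈ 1070.019
  x_2 = (0.1500·540 + 0.6500·600 + 0.3125·470) / 0.328125 = 617.875 / 0.328125 ≈ 1883.048
  x_3 = (0.1350·540 + 0.1475·600 + 0.5000·470) / 0.328125 = 396.40 / 0.328125 ≈ 1208.076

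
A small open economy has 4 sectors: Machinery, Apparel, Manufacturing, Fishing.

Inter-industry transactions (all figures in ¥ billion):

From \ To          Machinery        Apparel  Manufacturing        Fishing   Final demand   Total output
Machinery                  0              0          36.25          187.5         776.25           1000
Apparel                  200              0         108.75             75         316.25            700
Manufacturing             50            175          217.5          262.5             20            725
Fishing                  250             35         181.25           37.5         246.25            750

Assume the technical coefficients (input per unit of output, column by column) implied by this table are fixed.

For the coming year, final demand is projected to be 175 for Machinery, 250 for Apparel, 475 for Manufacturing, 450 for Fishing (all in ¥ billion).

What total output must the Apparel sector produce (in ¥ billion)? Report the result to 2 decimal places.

x_2 = 674.62

Technical coefficients a_ij = z_ij / X_j:
  a_11 = 0/1000 = 0.00, a_21 = 200/1000 = 0.20, a_31 = 50/1000 = 0.05, a_41 = 250/1000 = 0.25
  a_12 = 0/700 = 0.00, a_22 = 0/700 = 0.00, a_32 = 175/700 = 0.25, a_42 = 35/700 = 0.05
  a_13 = 36.25/725 = 0.05, a_23 = 108.75/725 = 0.15, a_33 = 217.5/725 = 0.30, a_43 = 181.25/725 = 0.25
  a_14 = 187.5/750 = 0.25, a_24 = 75/750 = 0.10, a_34 = 262.5/750 = 0.35, a_44 = 37.5/750 = 0.05
I − A =
  [   1.00     0.00    -0.05    -0.25]
  [  -0.20     1.00    -0.15    -0.10]
  [  -0.05    -0.25     0.70    -0.35]
  [  -0.25    -0.05    -0.25     0.95]
Compute the cofactors C_ij = (−1)^(i+j)·(3×3 minor ij) of I−A; the adjugate is their transpose:
adj(I−A) = Cᵀ =
  [ 0.529500   0.037125   0.111625   0.184375]
  [ 0.154500   0.523875   0.181375   0.162625]
  [ 0.192000   0.240000   0.880000   0.400000]
  [ 0.198000   0.100500   0.270500   0.657500]
det(I−A) = Σ_j (I−A)_1j·C_1j = (1.00)(0.529500) + (0.00)(0.154500) + (-0.05)(0.192000) + (-0.25)(0.198000) = 0.4704
(I − A)⁻¹ = adj(I−A) / det(I−A) ≈
  [   1.1256     0.0789     0.2373     0.3920]
  [   0.3284     1.1137     0.3856     0.3457]
  [   0.4082     0.5102     1.8707     0.8503]
  [   0.4209     0.2136     0.5750     1.3977]
x = (I − A)⁻¹ d = adj(I−A)·d / det(I−A), with det(I−A) = 0.4704:
  x_1 = (0.529500·175 + 0.037125·250 + 0.111625·475 + 0.184375·450) / 0.4704 = 237.934375 / 0.4704 ≈ 505.81
  x_2 = (0.154500·175 + 0.523875·250 + 0.181375·475 + 0.162625·450) / 0.4704 = 317.340625 / 0.4704 ≈ 674.62
  x_3 = (0.192000·175 + 0.240000·250 + 0.880000·475 + 0.400000·450) / 0.4704 = 691.60 / 0.4704 ≈ 1470.24
  x_4 = (0.198000·175 + 0.100500·250 + 0.270500·475 + 0.657500·450) / 0.4704 = 484.1375 / 0.4704 ≈ 1029.20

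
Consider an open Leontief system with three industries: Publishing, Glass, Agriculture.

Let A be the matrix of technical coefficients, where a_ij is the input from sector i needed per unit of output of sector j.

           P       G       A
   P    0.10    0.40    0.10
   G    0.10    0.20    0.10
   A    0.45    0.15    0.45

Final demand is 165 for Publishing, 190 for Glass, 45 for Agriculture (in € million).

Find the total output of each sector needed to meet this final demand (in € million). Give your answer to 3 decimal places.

x_P = 394.016, x_G = 349.180, x_A = 499.426

I − A =
  [   0.90    -0.40    -0.10]
  [  -0.10     0.80    -0.10]
  [  -0.45    -0.15     0.55]
Cofactors of I−A, C_ij = (−1)^(i+j)·(minor ij) (rows/columns in the sector order above):
  C_11 = (0.80)(0.55) − (-0.10)(-0.15) = 0.4250
  C_12 = −[(-0.10)(0.55) − (-0.10)(-0.45)] = 0.1000
  C_13 = (-0.10)(-0.15) − (0.80)(-0.45) = 0.3750
  C_21 = −[(-0.40)(0.55) − (-0.10)(-0.15)] = 0.2350
  C_22 = (0.90)(0.55) − (-0.10)(-0.45) = 0.4500
  C_23 = −[(0.90)(-0.15) − (-0.40)(-0.45)] = 0.3150
  C_31 = (-0.40)(-0.10) − (-0.10)(0.80) = 0.1200
  C_32 = −[(0.90)(-0.10) − (-0.10)(-0.10)] = 0.1000
  C_33 = (0.90)(0.80) − (-0.40)(-0.10) = 0.6800
det(I−A) = Σ_j (I−A)_1j·C_1j = (0.90)(0.4250) + (-0.40)(0.1000) + (-0.10)(0.3750) = 0.3050
adj(I−A) = Cᵀ =
  [ 0.4250   0.2350   0.1200]
  [ 0.1000   0.4500   0.1000]
  [ 0.3750   0.3150   0.6800]
(I − A)⁻¹ = adj(I−A) / det(I−A) ≈
  [   1.3934     0.7705     0.3934]
  [   0.3279     1.4754     0.3279]
  [   1.2295     1.0328     2.2295]
x = (I − A)⁻¹ d = adj(I−A)·d / det(I−A), with det(I−A) = 0.3050:
  x_P = (0.4250·165 + 0.2350·190 + 0.1200·45) / 0.3050 = 120.175 / 0.3050 ≈ 394.016
  x_G = (0.1000·165 + 0.4500·190 + 0.1000·45) / 0.3050 = 106.50 / 0.3050 ≈ 349.180
  x_A = (0.3750·165 + 0.3150·190 + 0.6800·45) / 0.3050 = 152.325 / 0.3050 ≈ 499.426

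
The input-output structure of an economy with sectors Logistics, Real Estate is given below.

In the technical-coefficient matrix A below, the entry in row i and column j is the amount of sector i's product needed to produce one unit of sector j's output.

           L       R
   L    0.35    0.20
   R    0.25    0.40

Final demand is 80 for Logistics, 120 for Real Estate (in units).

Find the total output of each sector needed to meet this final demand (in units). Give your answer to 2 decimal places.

I − A =
  [   0.65    -0.20]
  [  -0.25     0.60]
det(I−A) = (0.65)(0.60) − (-0.20)(-0.25) = 0.3400
adj(I−A) = [[0.60, 0.20], [0.25, 0.65]]
(I − A)⁻¹ = adj(I−A) / det(I−A) ≈
  [   1.7647     0.5882]
  [   0.7353     1.9118]
x = (I − A)⁻¹ d = adj(I−A)·d / det(I−A), with det(I−A) = 0.3400:
  x_L = (0.60·80 + 0.20·120) / 0.3400 = 72.00 / 0.3400 ≈ 211.76
  x_R = (0.25·80 + 0.65·120) / 0.3400 = 98.00 / 0.3400 ≈ 288.24

x_L = 211.76, x_R = 288.24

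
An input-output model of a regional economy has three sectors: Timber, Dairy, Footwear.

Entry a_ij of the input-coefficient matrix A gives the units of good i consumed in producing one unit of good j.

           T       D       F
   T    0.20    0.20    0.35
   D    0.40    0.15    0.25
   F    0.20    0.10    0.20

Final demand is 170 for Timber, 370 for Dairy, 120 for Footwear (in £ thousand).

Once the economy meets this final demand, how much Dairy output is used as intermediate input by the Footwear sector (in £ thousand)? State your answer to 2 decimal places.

I − A =
  [   0.80    -0.20    -0.35]
  [  -0.40     0.85    -0.25]
  [  -0.20    -0.10     0.80]
Cofactors of I−A, C_ij = (−1)^(i+j)·(minor ij) (rows/columns in the sector order above):
  C_11 = (0.85)(0.80) − (-0.25)(-0.10) = 0.6550
  C_12 = −[(-0.40)(0.80) − (-0.25)(-0.20)] = 0.3700
  C_13 = (-0.40)(-0.10) − (0.85)(-0.20) = 0.2100
  C_21 = −[(-0.20)(0.80) − (-0.35)(-0.10)] = 0.1950
  C_22 = (0.80)(0.80) − (-0.35)(-0.20) = 0.5700
  C_23 = −[(0.80)(-0.10) − (-0.20)(-0.20)] = 0.1200
  C_31 = (-0.20)(-0.25) − (-0.35)(0.85) = 0.3475
  C_32 = −[(0.80)(-0.25) − (-0.35)(-0.40)] = 0.3400
  C_33 = (0.80)(0.85) − (-0.20)(-0.40) = 0.6000
det(I−A) = Σ_j (I−A)_1j·C_1j = (0.80)(0.6550) + (-0.20)(0.3700) + (-0.35)(0.2100) = 0.3765
adj(I−A) = Cᵀ =
  [ 0.6550   0.1950   0.3475]
  [ 0.3700   0.5700   0.3400]
  [ 0.2100   0.1200   0.6000]
(I − A)⁻¹ = adj(I−A) / det(I−A) ≈
  [   1.7397     0.5179     0.9230]
  [   0.9827     1.5139     0.9031]
  [   0.5578     0.3187     1.5936]
First solve x = (I − A)⁻¹ d = adj(I−A)·d / det(I−A); in particular x_F = (0.2100·170 + 0.1200·370 + 0.6000·120) / 0.3765 = 152.10 / 0.3765 ≈ 403.9841.
Intermediate flow from D to F: z_DF = a_DF · x_F = 0.25 × 152.10 / 0.3765 = 38.025 / 0.3765 ≈ 101.00.

z_DF = 101.00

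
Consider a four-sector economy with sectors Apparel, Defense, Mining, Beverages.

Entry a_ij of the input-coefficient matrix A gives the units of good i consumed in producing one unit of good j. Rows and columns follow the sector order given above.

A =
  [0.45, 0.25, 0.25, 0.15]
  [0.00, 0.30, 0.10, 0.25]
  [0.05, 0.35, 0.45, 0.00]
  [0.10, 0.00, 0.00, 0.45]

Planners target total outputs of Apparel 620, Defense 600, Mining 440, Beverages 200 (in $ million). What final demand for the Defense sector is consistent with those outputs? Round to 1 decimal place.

d_2 = 326.0

I − A =
  [   0.55    -0.25    -0.25    -0.15]
  [   0.00     0.70    -0.10    -0.25]
  [  -0.05    -0.35     0.55     0.00]
  [  -0.10     0.00     0.00     0.55]
d = (I − A) x:
  d_1 = (+0.55)·620 + (-0.25)·600 + (-0.25)·440 + (-0.15)·200 = 51.0
  d_2 = (+0.00)·620 + (+0.70)·600 + (-0.10)·440 + (-0.25)·200 = 326.0
  d_3 = (-0.05)·620 + (-0.35)·600 + (+0.55)·440 + (+0.00)·200 = 1.0
  d_4 = (-0.10)·620 + (+0.00)·600 + (+0.00)·440 + (+0.55)·200 = 48.0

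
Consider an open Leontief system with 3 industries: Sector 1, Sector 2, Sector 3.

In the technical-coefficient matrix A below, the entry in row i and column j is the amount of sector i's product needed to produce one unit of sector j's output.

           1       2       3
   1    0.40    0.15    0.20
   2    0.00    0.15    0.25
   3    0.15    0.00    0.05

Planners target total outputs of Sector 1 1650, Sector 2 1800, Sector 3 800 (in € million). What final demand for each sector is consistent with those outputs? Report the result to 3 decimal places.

d_1 = 560.000, d_2 = 1330.000, d_3 = 512.500

I − A =
  [   0.60    -0.15    -0.20]
  [   0.00     0.85    -0.25]
  [  -0.15     0.00     0.95]
d = (I − A) x:
  d_1 = (+0.60)·1650 + (-0.15)·1800 + (-0.20)·800 = 560.000
  d_2 = (+0.00)·1650 + (+0.85)·1800 + (-0.25)·800 = 1330.000
  d_3 = (-0.15)·1650 + (+0.00)·1800 + (+0.95)·800 = 512.500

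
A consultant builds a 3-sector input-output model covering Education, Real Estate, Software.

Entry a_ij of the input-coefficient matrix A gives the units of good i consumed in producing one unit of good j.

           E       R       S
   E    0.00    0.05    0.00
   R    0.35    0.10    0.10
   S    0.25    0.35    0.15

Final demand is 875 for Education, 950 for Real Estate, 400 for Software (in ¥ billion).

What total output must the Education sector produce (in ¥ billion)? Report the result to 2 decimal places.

I − A =
  [   1.00    -0.05     0.00]
  [  -0.35     0.90    -0.10]
  [  -0.25    -0.35     0.85]
Cofactors of I−A, C_ij = (−1)^(i+j)·(minor ij) (rows/columns in the sector order above):
  C_11 = (0.90)(0.85) − (-0.10)(-0.35) = 0.7300
  C_12 = −[(-0.35)(0.85) − (-0.10)(-0.25)] = 0.3225
  C_13 = (-0.35)(-0.35) − (0.90)(-0.25) = 0.3475
  C_21 = −[(-0.05)(0.85) − (0.00)(-0.35)] = 0.0425
  C_22 = (1.00)(0.85) − (0.00)(-0.25) = 0.8500
  C_23 = −[(1.00)(-0.35) − (-0.05)(-0.25)] = 0.3625
  C_31 = (-0.05)(-0.10) − (0.00)(0.90) = 0.0050
  C_32 = −[(1.00)(-0.10) − (0.00)(-0.35)] = 0.1000
  C_33 = (1.00)(0.90) − (-0.05)(-0.35) = 0.8825
det(I−A) = Σ_j (I−A)_1j·C_1j = (1.00)(0.7300) + (-0.05)(0.3225) + (0.00)(0.3475) = 0.713875
adj(I−A) = Cᵀ =
  [ 0.7300   0.0425   0.0050]
  [ 0.3225   0.8500   0.1000]
  [ 0.3475   0.3625   0.8825]
(I − A)⁻¹ = adj(I−A) / det(I−A) ≈
  [   1.0226     0.0595     0.0070]
  [   0.4518     1.1907     0.1401]
  [   0.4868     0.5078     1.2362]
x = (I − A)⁻¹ d = adj(I−A)·d / det(I−A), with det(I−A) = 0.713875:
  x_E = (0.7300·875 + 0.0425·950 + 0.0050·400) / 0.713875 = 681.125 / 0.713875 ≈ 954.12
  x_R = (0.3225·875 + 0.8500·950 + 0.1000·400) / 0.713875 = 1129.6875 / 0.713875 ≈ 1582.47
  x_S = (0.3475·875 + 0.3625·950 + 0.8825·400) / 0.713875 = 1001.4375 / 0.713875 ≈ 1402.82

x_E = 954.12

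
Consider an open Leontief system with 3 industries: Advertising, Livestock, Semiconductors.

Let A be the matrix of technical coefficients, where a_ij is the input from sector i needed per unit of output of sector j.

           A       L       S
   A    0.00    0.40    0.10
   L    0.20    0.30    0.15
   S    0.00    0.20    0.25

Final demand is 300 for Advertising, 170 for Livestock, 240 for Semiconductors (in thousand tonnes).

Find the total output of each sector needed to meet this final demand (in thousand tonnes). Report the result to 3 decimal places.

x_A = 543.155, x_L = 494.896, x_S = 451.972

I − A =
  [   1.00    -0.40    -0.10]
  [  -0.20     0.70    -0.15]
  [   0.00    -0.20     0.75]
Cofactors of I−A, C_ij = (−1)^(i+j)·(minor ij) (rows/columns in the sector order above):
  C_11 = (0.70)(0.75) − (-0.15)(-0.20) = 0.4950
  C_12 = −[(-0.20)(0.75) − (-0.15)(0.00)] = 0.1500
  C_13 = (-0.20)(-0.20) − (0.70)(0.00) = 0.0400
  C_21 = −[(-0.40)(0.75) − (-0.10)(-0.20)] = 0.3200
  C_22 = (1.00)(0.75) − (-0.10)(0.00) = 0.7500
  C_23 = −[(1.00)(-0.20) − (-0.40)(0.00)] = 0.2000
  C_31 = (-0.40)(-0.15) − (-0.10)(0.70) = 0.1300
  C_32 = −[(1.00)(-0.15) − (-0.10)(-0.20)] = 0.1700
  C_33 = (1.00)(0.70) − (-0.40)(-0.20) = 0.6200
det(I−A) = Σ_j (I−A)_1j·C_1j = (1.00)(0.4950) + (-0.40)(0.1500) + (-0.10)(0.0400) = 0.4310
adj(I−A) = Cᵀ =
  [ 0.4950   0.3200   0.1300]
  [ 0.1500   0.7500   0.1700]
  [ 0.0400   0.2000   0.6200]
(I − A)⁻¹ = adj(I−A) / det(I−A) ≈
  [   1.1485     0.7425     0.3016]
  [   0.3480     1.7401     0.3944]
  [   0.0928     0.4640     1.4385]
x = (I − A)⁻¹ d = adj(I−A)·d / det(I−A), with det(I−A) = 0.4310:
  x_A = (0.4950·300 + 0.3200·170 + 0.1300·240) / 0.4310 = 234.10 / 0.4310 ≈ 543.155
  x_L = (0.1500·300 + 0.7500·170 + 0.1700·240) / 0.4310 = 213.30 / 0.4310 ≈ 494.896
  x_S = (0.0400·300 + 0.2000·170 + 0.6200·240) / 0.4310 = 194.80 / 0.4310 ≈ 451.972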